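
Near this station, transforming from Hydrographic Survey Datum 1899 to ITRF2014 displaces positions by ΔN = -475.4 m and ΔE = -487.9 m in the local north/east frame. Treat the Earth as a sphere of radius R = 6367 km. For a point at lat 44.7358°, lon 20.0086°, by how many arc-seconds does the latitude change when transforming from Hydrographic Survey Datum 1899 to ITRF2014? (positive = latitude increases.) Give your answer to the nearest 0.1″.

On a sphere of radius R, 1 rad of latitude = R, so Δφ = ΔN / R = -475.4 / 6367000 = -7.4666e-05 rad = -15.401″.

Δφ = -15.4″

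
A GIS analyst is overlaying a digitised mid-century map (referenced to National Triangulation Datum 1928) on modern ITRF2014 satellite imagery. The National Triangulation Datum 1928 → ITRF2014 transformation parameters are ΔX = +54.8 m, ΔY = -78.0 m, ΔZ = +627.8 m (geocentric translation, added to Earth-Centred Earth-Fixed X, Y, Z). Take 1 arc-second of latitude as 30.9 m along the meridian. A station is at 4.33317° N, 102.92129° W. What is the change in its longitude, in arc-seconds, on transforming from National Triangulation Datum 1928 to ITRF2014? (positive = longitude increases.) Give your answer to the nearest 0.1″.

Δλ = 2.3″

sin φ = 0.075556, cos φ = 0.997142, sin λ = -0.974678, cos λ = -0.223612.
East component: ΔE = −sin λ·ΔX + cos λ·ΔY = −(-0.974678)(54.8) + (-0.223612)(-78.0) = 70.85 m.
1° of latitude spans 3600 × 30.90 = 111240 m; at latitude φ, 1° of longitude spans that × cos φ = 110922.0 m, so Δλ = 70.85 / 110922.0 × 3600 = 2.300″.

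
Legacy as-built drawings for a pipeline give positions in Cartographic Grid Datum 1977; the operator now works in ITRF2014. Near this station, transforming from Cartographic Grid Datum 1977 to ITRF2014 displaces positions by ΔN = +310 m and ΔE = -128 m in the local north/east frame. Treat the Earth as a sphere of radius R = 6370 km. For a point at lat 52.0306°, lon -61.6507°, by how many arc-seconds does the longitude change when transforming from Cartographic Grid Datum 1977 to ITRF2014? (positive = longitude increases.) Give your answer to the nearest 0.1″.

At latitude 52.0306°, cos φ = 0.615241.
One radian of longitude at latitude φ spans R cos φ, so Δλ = ΔE / (R cos φ) = -128.0 / (6370000 × 0.615241) = -3.2661e-05 rad = -6.737″.

Δλ = -6.7″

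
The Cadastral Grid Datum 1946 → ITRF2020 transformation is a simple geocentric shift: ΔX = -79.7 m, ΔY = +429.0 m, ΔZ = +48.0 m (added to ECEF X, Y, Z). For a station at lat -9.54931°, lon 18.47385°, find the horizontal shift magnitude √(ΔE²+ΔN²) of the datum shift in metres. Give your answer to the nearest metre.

The local east axis at (φ, λ) is (−sin λ, cos λ, 0), so ΔE = −sin(18.47385°)·(-79.7) + cos(18.47385°)·429.0 = 432.15 m.
The local north axis is (−sin φ cos λ, −sin φ sin λ, cos φ), giving ΔN = -12.541 + 22.552 + 47.335 = 57.35 m.
Horizontal magnitude = √(ΔE² + ΔN²) = √(432.15² + 57.35²) = 435.94 m.

436 m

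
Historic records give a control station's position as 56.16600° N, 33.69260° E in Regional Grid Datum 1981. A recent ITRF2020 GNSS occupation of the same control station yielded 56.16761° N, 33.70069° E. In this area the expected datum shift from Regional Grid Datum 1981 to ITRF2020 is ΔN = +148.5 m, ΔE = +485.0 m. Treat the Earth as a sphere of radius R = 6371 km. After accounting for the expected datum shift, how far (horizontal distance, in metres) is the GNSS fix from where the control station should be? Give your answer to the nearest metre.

Observed coordinate differences: Δφ = +0.00161°, Δλ = +0.00809°.
Converting to metres (1° lat = 111195 m, cos φ = 0.556789): observed ΔN = 179.0 m, observed ΔE = 500.9 m.
Subtracting the expected shift leaves a residual of 179.0 − (148.5) = 30.5 m north and 500.9 − (485.0) = 15.9 m east.
Residual distance = √(30.5² + 15.9²) = 34.4 m.

34 m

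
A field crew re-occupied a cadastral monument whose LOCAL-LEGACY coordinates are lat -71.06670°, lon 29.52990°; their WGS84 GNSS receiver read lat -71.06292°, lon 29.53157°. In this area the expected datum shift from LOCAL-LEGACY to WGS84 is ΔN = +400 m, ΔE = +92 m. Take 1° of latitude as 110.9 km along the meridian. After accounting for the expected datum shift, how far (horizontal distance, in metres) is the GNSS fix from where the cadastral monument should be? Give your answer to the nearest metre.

37 m

Observed coordinate differences: Δφ = +0.00378°, Δλ = +0.00167°.
Converting to metres (1° lat = 110900 m, cos φ = 0.324467): observed ΔN = 419.2 m, observed ΔE = 60.1 m.
Subtracting the expected shift leaves a residual of 419.2 − (400) = 19.2 m north and 60.1 − (92) = -31.9 m east.
Residual distance = √(19.2² + (-31.9)²) = 37.2 m.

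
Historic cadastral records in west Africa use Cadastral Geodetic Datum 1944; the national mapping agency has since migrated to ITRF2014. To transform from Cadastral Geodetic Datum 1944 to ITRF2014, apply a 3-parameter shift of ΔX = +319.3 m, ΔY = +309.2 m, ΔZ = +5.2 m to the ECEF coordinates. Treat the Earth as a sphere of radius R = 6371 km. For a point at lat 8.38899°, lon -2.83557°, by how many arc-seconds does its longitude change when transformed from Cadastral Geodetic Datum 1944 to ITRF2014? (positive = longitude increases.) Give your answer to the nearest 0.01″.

Δλ = 10.62″

sin φ = 0.145893, cos φ = 0.989300, sin λ = -0.049470, cos λ = 0.998776.
East component: ΔE = −sin λ·ΔX + cos λ·ΔY = −(-0.049470)(319.3) + (0.998776)(309.2) = 324.62 m.
1° of latitude spans πR/180 = 111195 m; at latitude φ, 1° of longitude spans that × cos φ = 110005.2 m, so Δλ = 324.62 / 110005.2 × 3600 = 10.623″.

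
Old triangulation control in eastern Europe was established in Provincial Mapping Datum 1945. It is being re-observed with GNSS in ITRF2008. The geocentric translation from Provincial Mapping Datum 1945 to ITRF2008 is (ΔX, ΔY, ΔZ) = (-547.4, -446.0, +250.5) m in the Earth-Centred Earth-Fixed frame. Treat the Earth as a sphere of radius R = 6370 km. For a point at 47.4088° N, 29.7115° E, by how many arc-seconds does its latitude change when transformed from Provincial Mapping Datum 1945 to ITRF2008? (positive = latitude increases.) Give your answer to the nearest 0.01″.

Δφ = 22.09″

sin φ = 0.736201, cos φ = 0.676763, sin λ = 0.495633, cos λ = 0.868532.
North component: ΔN = −sin φ cos λ·ΔX − sin φ sin λ·ΔY + cos φ·ΔZ = −(0.736201)(0.868532)(-547.4) − (0.736201)(0.495633)(-446.0) + (0.676763)(250.5) = 682.28 m.
1° of latitude spans πR/180 = 111177 m, so Δφ = 682.28 / 111177 × 3600 = 22.093″.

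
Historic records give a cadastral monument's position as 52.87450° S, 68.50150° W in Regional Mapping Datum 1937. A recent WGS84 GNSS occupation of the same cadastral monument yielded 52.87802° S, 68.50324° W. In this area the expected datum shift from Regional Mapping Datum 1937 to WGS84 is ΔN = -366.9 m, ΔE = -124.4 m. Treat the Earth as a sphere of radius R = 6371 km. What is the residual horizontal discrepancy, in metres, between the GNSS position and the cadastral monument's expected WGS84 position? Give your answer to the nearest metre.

26 m

Observed coordinate differences: Δφ = -0.00352°, Δλ = -0.00174°.
Converting to metres (1° lat = 111195 m, cos φ = 0.603563): observed ΔN = -391.4 m, observed ΔE = -116.8 m.
Subtracting the expected shift leaves a residual of -391.4 − (-366.9) = -24.5 m north and -116.8 − (-124.4) = 7.6 m east.
Residual distance = √((-24.5)² + 7.6²) = 25.7 m.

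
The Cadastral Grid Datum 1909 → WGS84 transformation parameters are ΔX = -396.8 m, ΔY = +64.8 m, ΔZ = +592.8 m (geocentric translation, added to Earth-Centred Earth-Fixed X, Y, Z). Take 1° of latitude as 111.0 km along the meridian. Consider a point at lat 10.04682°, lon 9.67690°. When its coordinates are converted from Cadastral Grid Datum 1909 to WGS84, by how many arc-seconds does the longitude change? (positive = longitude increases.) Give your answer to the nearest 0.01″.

Δλ = 4.30″

sin φ = 0.174453, cos φ = 0.984666, sin λ = 0.168092, cos λ = 0.985771.
East component: ΔE = −sin λ·ΔX + cos λ·ΔY = −(0.168092)(-396.8) + (0.985771)(64.8) = 130.58 m.
1° of latitude spans 111000 m; at latitude φ, 1° of longitude spans that × cos φ = 109297.9 m, so Δλ = 130.58 / 109297.9 × 3600 = 4.301″.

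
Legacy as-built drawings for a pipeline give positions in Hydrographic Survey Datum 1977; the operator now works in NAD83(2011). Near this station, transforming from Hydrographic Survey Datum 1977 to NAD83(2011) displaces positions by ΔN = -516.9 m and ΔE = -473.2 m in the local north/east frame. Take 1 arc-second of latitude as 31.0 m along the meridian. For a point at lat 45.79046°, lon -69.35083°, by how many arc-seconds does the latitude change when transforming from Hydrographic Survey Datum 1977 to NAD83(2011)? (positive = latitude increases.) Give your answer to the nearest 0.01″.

1″ of latitude = 31.00 m, so Δφ = -516.9 / 31.00 = -16.674″.

Δφ = -16.67″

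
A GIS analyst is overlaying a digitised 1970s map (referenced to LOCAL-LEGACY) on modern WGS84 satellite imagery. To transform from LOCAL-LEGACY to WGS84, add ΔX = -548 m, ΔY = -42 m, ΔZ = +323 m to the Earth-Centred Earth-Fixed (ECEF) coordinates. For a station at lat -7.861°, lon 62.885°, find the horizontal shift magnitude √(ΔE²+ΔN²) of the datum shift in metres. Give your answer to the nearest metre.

At φ = -7.861°, λ = 62.885°: sin φ = -0.136770, cos φ = 0.990603, sin λ = 0.890094, cos λ = 0.455778.
ΔE = −sin λ·ΔX + cos λ·ΔY = −(0.890094)·(-548) + (0.455778)·(-42) = 468.63 m.
ΔN = −sin φ cos λ·ΔX − sin φ sin λ·ΔY + cos φ·ΔZ = −(-0.136770)(0.455778)(-548) − (-0.136770)(0.890094)(-42) + (0.990603)(323) = 280.69 m.
Horizontal magnitude = √(ΔE² + ΔN²) = √(468.63² + 280.69²) = 546.26 m.

546 m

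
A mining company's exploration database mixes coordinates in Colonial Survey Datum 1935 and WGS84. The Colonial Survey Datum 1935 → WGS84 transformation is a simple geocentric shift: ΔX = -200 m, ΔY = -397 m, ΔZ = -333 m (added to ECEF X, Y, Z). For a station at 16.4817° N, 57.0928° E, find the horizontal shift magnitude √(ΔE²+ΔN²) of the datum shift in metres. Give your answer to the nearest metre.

At φ = 16.4817°, λ = 57.0928°: sin φ = 0.283709, cos φ = 0.958910, sin λ = 0.839552, cos λ = 0.543280.
ΔE = −sin λ·ΔX + cos λ·ΔY = −(0.839552)·(-200) + (0.543280)·(-397) = -47.77 m.
ΔN = −sin φ cos λ·ΔX − sin φ sin λ·ΔY + cos φ·ΔZ = −(0.283709)(0.543280)(-200) − (0.283709)(0.839552)(-397) + (0.958910)(-333) = -193.93 m.
Horizontal magnitude = √(ΔE² + ΔN²) = √((-47.77)² + (-193.93)²) = 199.73 m.

200 m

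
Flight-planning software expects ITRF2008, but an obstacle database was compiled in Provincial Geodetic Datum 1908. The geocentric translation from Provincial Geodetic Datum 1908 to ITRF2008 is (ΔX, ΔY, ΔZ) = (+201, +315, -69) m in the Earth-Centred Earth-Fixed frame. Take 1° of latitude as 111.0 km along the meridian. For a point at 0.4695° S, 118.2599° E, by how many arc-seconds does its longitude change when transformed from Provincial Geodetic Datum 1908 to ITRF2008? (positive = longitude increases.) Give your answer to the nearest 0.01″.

Δλ = -10.58″

sin φ = -0.008194, cos φ = 0.999966, sin λ = 0.880809, cos λ = -0.473472.
East component: ΔE = −sin λ·ΔX + cos λ·ΔY = −(0.880809)(201) + (-0.473472)(315) = -326.19 m.
1° of latitude spans 111000 m; at latitude φ, 1° of longitude spans that × cos φ = 110996.3 m, so Δλ = -326.19 / 110996.3 × 3600 = -10.579″.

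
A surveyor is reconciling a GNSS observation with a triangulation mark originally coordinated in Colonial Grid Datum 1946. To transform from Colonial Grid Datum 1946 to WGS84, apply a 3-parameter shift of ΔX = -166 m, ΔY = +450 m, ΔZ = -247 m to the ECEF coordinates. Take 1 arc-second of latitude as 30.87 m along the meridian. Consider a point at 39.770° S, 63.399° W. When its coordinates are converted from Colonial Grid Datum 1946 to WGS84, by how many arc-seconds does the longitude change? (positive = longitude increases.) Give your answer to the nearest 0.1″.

sin φ = -0.639707, cos φ = 0.768619, sin λ = -0.894146, cos λ = 0.447775.
East component: ΔE = −sin λ·ΔX + cos λ·ΔY = −(-0.894146)(-166) + (0.447775)(450) = 53.07 m.
1° of latitude spans 3600 × 30.87 = 111132 m; at latitude φ, 1° of longitude spans that × cos φ = 85418.1 m, so Δλ = 53.07 / 85418.1 × 3600 = 2.237″.

Δλ = 2.2″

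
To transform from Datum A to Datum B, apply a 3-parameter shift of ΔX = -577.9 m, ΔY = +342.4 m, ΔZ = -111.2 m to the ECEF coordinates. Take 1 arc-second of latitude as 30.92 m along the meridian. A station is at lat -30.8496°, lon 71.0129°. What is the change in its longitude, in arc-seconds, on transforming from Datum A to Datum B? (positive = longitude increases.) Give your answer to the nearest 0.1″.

sin φ = -0.512786, cos φ = 0.858516, sin λ = 0.945592, cos λ = 0.325355.
East component: ΔE = −sin λ·ΔX + cos λ·ΔY = −(0.945592)(-577.9) + (0.325355)(342.4) = 657.86 m.
1° of latitude spans 3600 × 30.92 = 111312 m; at latitude φ, 1° of longitude spans that × cos φ = 95563.2 m, so Δλ = 657.86 / 95563.2 × 3600 = 24.782″.

Δλ = 24.8″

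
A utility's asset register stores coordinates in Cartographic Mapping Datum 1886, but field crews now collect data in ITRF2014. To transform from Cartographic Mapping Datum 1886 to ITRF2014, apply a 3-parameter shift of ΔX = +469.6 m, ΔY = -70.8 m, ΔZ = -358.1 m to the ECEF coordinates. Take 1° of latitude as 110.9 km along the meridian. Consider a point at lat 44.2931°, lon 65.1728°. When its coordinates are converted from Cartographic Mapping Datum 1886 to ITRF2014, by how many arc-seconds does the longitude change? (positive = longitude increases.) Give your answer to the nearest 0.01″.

Δλ = -20.68″

sin φ = 0.698329, cos φ = 0.715777, sin λ = 0.907578, cos λ = 0.419883.
East component: ΔE = −sin λ·ΔX + cos λ·ΔY = −(0.907578)(469.6) + (0.419883)(-70.8) = -455.93 m.
1° of latitude spans 110900 m; at latitude φ, 1° of longitude spans that × cos φ = 79379.7 m, so Δλ = -455.93 / 79379.7 × 3600 = -20.677″.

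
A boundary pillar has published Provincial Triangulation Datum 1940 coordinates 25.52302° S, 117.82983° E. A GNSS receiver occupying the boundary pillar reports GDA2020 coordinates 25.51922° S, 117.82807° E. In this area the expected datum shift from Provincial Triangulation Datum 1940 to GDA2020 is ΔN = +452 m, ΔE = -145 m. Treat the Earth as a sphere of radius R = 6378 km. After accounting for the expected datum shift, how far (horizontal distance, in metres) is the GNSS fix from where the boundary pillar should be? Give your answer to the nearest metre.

Observed coordinate differences: Δφ = +0.00380°, Δλ = -0.00176°.
Converting to metres (1° lat = 111317 m, cos φ = 0.902412): observed ΔN = 423.0 m, observed ΔE = -176.8 m.
Subtracting the expected shift leaves a residual of 423.0 − (452) = -29.0 m north and -176.8 − (-145) = -31.8 m east.
Residual distance = √((-29.0)² + (-31.8)²) = 43.0 m.

43 m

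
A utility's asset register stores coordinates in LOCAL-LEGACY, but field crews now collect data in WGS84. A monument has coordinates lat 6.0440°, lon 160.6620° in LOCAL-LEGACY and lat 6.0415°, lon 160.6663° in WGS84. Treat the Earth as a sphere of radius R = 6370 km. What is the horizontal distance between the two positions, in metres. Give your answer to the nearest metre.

551 m

Δφ = 6.0415° − 6.0440° = -0.0025°; Δλ = 160.6663° − 160.6620° = +0.0043°.
1° along a meridian = πR/180 = 111177 m.
ΔN = Δφ × 111177 = -277.9 m; ΔE = Δλ × 111177 × cos(6.0440°) = +0.0043 × 111177 × 0.994441 = 475.4 m.
Distance = √(ΔE² + ΔN²) = √(475.4² + (-277.9)²) = 550.7 m.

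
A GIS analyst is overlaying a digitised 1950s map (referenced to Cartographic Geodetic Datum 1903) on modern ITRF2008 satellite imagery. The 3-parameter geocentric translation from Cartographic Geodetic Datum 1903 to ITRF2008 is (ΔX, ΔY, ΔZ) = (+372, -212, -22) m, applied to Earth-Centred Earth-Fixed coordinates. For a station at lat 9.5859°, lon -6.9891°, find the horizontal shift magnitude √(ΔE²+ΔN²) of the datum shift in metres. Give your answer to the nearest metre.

187 m

At φ = 9.5859°, λ = -6.9891°: sin φ = 0.166526, cos φ = 0.986037, sin λ = -0.121681, cos λ = 0.992569.
ΔE = −sin λ·ΔX + cos λ·ΔY = −(-0.121681)·(372) + (0.992569)·(-212) = -165.16 m.
ΔN = −sin φ cos λ·ΔX − sin φ sin λ·ΔY + cos φ·ΔZ = −(0.166526)(0.992569)(372) − (0.166526)(-0.121681)(-212) + (0.986037)(-22) = -87.48 m.
Horizontal magnitude = √(ΔE² + ΔN²) = √((-165.16)² + (-87.48)²) = 186.89 m.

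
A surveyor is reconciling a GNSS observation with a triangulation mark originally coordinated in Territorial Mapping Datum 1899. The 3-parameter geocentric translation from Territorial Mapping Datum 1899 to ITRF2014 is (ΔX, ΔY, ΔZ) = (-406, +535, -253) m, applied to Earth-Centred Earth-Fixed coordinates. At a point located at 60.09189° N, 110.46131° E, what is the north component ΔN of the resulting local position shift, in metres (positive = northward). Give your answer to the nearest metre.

The local north axis is (−sin φ cos λ, −sin φ sin λ, cos φ), giving ΔN = -123.026 − 434.493 − 126.148 = -683.67 m.

ΔN = -684 m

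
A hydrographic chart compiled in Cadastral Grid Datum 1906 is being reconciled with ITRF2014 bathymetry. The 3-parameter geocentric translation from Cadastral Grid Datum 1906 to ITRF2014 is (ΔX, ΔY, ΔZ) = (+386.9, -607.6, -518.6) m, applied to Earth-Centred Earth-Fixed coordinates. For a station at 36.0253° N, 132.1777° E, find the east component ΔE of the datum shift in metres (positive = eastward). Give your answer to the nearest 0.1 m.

ΔE = 121.2 m

The local east axis at (φ, λ) is (−sin λ, cos λ, 0), so ΔE = −sin(132.1777°)·386.9 + cos(132.1777°)·(-607.6) = 121.24 m.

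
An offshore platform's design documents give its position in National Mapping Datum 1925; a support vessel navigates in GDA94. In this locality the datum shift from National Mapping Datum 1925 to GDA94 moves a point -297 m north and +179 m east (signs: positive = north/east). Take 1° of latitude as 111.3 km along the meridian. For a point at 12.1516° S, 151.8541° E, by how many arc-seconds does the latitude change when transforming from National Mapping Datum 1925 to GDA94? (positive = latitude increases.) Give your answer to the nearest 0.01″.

Δφ = -9.61″

1° of latitude = 111.3 km, so Δφ = -297.0 / 111300 = -0.0026685° = -9.606″.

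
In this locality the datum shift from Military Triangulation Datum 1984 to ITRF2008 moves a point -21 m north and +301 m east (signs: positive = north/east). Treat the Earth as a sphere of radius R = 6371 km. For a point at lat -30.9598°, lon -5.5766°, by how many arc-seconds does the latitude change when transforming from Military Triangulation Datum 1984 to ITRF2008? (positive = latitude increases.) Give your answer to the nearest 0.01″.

Δφ = -0.68″

On a sphere of radius R, 1 rad of latitude = R, so Δφ = ΔN / R = -21.0 / 6371000 = -3.2962e-06 rad = -0.680″.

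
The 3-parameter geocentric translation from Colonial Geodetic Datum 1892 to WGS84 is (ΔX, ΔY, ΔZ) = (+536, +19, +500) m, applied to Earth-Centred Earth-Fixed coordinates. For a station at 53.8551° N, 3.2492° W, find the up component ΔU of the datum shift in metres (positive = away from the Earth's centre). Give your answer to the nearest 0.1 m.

The local up (radial) axis is (cos φ cos λ, cos φ sin λ, sin φ), giving ΔU = 315.640 − 0.635 + 403.764 = 718.77 m.

ΔU = 718.8 m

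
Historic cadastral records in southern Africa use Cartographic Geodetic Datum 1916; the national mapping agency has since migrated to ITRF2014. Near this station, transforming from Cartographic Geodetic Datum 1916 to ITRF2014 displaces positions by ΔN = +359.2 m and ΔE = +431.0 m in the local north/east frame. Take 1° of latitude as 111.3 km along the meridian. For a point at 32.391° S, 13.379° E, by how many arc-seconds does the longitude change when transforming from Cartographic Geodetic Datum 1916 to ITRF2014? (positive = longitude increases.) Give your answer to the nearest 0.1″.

Δλ = 16.5″

At latitude -32.391°, cos φ = 0.844412.
1° of longitude at this latitude = 111.3 × cos φ = 93.98 km, so Δλ = 431.0 / 93983.1 = 0.0045859° = 16.509″.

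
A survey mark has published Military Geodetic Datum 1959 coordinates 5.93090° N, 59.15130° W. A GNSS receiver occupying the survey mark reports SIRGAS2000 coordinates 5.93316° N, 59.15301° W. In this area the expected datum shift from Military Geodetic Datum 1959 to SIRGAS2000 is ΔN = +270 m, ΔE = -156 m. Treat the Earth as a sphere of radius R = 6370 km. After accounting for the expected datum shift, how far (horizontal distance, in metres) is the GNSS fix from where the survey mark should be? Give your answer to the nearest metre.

38 m

Observed coordinate differences: Δφ = +0.00226°, Δλ = -0.00171°.
Converting to metres (1° lat = 111177 m, cos φ = 0.994647): observed ΔN = 251.3 m, observed ΔE = -189.1 m.
Subtracting the expected shift leaves a residual of 251.3 − (270) = -18.7 m north and -189.1 − (-156) = -33.1 m east.
Residual distance = √((-18.7)² + (-33.1)²) = 38.0 m.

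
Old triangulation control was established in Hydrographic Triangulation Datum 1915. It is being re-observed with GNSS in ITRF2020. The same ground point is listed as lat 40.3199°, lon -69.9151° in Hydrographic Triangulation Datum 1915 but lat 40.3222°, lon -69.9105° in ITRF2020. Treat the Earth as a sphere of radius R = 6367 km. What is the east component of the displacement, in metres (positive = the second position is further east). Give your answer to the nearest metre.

ΔE = 390 m

Δφ = 40.3222° − 40.3199° = +0.0023°; Δλ = -69.9105° − -69.9151° = +0.0046°.
1° along a meridian = πR/180 = 111125 m.
ΔN = Δφ × 111125 = 255.6 m; ΔE = Δλ × 111125 × cos(40.3199°) = +0.0046 × 111125 × 0.762444 = 389.7 m.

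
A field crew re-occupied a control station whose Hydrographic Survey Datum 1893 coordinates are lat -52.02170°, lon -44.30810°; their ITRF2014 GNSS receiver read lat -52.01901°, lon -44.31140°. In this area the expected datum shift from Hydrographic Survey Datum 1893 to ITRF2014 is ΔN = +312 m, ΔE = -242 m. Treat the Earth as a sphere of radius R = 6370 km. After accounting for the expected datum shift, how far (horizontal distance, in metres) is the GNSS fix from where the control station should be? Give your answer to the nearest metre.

21 m

Observed coordinate differences: Δφ = +0.00269°, Δλ = -0.00330°.
Converting to metres (1° lat = 111177 m, cos φ = 0.615363): observed ΔN = 299.1 m, observed ΔE = -225.8 m.
Subtracting the expected shift leaves a residual of 299.1 − (312) = -12.9 m north and -225.8 − (-242) = 16.2 m east.
Residual distance = √((-12.9)² + 16.2²) = 20.8 m.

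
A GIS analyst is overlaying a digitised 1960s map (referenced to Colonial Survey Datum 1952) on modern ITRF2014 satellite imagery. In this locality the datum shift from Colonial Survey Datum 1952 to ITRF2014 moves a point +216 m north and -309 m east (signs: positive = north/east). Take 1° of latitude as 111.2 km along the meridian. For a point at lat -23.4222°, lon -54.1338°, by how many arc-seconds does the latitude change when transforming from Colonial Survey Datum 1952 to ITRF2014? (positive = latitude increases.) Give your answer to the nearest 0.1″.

1° of latitude = 111.2 km, so Δφ = 216.0 / 111200 = 0.0019424° = 6.993″.

Δφ = 7.0″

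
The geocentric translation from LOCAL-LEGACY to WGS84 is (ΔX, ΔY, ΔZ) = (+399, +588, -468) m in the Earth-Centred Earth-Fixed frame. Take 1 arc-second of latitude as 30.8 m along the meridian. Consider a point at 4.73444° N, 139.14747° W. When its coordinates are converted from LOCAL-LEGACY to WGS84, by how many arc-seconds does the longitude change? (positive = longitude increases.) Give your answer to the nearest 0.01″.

sin φ = 0.082538, cos φ = 0.996588, sin λ = -0.654114, cos λ = -0.756396.
East component: ΔE = −sin λ·ΔX + cos λ·ΔY = −(-0.654114)(399) + (-0.756396)(588) = -183.77 m.
1° of latitude spans 3600 × 30.80 = 110880 m; at latitude φ, 1° of longitude spans that × cos φ = 110501.7 m, so Δλ = -183.77 / 110501.7 × 3600 = -5.987″.

Δλ = -5.99″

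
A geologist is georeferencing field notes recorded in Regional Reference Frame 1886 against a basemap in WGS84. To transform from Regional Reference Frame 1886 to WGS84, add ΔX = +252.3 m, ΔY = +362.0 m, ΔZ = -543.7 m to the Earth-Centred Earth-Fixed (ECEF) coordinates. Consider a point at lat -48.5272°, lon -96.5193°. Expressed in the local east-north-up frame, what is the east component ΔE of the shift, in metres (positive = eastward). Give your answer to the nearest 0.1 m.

ΔE = 209.6 m

The local east axis at (φ, λ) is (−sin λ, cos λ, 0), so ΔE = −sin(-96.5193°)·252.3 + cos(-96.5193°)·362.0 = 209.57 m.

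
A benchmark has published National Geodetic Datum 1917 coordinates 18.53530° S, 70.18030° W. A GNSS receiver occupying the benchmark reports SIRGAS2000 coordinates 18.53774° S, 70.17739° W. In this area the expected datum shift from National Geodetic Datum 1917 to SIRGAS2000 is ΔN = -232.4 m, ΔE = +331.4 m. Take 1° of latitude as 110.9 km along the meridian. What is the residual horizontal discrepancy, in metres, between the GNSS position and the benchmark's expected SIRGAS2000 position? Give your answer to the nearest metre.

Observed coordinate differences: Δφ = -0.00244°, Δλ = +0.00291°.
Converting to metres (1° lat = 110900 m, cos φ = 0.948128): observed ΔN = -270.6 m, observed ΔE = 306.0 m.
Subtracting the expected shift leaves a residual of -270.6 − (-232.4) = -38.2 m north and 306.0 − (331.4) = -25.4 m east.
Residual distance = √((-38.2)² + (-25.4)²) = 45.9 m.

46 m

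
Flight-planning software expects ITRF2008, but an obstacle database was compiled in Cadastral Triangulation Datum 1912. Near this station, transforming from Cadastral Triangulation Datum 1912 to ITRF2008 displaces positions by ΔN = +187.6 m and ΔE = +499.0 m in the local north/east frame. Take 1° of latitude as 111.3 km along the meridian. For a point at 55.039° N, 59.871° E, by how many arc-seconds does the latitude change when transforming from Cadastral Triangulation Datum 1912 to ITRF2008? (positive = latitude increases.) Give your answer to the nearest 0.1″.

Δφ = 6.1″

1° of latitude = 111.3 km, so Δφ = 187.6 / 111300 = 0.0016855° = 6.068″.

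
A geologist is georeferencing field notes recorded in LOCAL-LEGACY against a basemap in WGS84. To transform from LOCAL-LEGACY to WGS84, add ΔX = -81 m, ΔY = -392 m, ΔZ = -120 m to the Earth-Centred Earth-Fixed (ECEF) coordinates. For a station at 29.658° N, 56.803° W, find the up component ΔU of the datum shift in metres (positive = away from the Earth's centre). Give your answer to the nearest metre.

At φ = 29.658°, λ = -56.803°: sin φ = 0.494822, cos φ = 0.868994, sin λ = -0.836793, cos λ = 0.547519.
ΔU = cos φ cos λ·ΔX + cos φ sin λ·ΔY + sin φ·ΔZ = (0.868994)(0.547519)(-81) + (0.868994)(-0.836793)(-392) + (0.494822)(-120) = 187.13 m.

ΔU = 187 m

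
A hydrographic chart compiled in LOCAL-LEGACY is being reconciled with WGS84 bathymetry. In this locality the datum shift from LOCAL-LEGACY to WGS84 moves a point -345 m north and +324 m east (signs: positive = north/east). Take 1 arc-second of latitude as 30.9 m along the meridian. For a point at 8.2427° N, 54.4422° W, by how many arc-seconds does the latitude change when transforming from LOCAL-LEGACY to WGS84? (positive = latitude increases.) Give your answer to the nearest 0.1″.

1″ of latitude = 30.90 m, so Δφ = -345.0 / 30.90 = -11.165″.

Δφ = -11.2″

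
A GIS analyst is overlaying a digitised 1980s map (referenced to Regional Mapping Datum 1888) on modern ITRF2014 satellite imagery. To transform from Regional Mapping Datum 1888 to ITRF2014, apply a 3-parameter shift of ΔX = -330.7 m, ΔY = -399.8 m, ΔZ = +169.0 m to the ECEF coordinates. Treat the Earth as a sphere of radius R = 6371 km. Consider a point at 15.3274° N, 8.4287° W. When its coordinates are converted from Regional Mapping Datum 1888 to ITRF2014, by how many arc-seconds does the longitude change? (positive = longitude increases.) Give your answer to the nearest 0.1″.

Δλ = -14.9″

sin φ = 0.264334, cos φ = 0.964431, sin λ = -0.146579, cos λ = 0.989199.
East component: ΔE = −sin λ·ΔX + cos λ·ΔY = −(-0.146579)(-330.7) + (0.989199)(-399.8) = -443.96 m.
1° of latitude spans πR/180 = 111195 m; at latitude φ, 1° of longitude spans that × cos φ = 107239.8 m, so Δλ = -443.96 / 107239.8 × 3600 = -14.903″.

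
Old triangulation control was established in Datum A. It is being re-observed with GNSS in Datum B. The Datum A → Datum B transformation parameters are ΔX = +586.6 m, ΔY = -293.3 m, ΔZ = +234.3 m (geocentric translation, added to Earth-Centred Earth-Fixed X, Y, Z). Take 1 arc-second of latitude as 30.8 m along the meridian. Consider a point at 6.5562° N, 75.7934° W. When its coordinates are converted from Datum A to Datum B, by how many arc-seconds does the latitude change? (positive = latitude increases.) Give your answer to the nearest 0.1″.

Δφ = 6.0″

sin φ = 0.114178, cos φ = 0.993460, sin λ = -0.969417, cos λ = 0.245419.
North component: ΔN = −sin φ cos λ·ΔX − sin φ sin λ·ΔY + cos φ·ΔZ = −(0.114178)(0.245419)(586.6) − (0.114178)(-0.969417)(-293.3) + (0.993460)(234.3) = 183.87 m.
1° of latitude spans 3600 × 30.80 = 110880 m, so Δφ = 183.87 / 110880 × 3600 = 5.970″.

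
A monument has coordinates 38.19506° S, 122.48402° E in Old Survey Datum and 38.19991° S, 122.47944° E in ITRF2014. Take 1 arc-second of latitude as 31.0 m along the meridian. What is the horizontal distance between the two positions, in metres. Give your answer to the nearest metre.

674 m

Δφ = -38.19991° − -38.19506° = -0.00485°; Δλ = 122.47944° − 122.48402° = -0.00458°.
1° of latitude = 3600 × 31.00 = 111600 m.
ΔN = Δφ × 111600 = -541.3 m; ΔE = Δλ × 111600 × cos(-38.19506°) = -0.00458 × 111600 × 0.785910 = -401.7 m.
Distance = √(ΔE² + ΔN²) = √((-401.7)² + (-541.3)²) = 674.0 m.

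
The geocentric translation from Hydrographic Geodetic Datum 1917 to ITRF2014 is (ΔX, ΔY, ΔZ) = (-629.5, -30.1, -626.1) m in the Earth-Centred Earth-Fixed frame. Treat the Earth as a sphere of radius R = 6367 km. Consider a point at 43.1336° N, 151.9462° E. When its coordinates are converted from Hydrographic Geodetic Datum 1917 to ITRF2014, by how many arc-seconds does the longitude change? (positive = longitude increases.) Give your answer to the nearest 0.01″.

Δλ = 14.32″

sin φ = 0.683702, cos φ = 0.729761, sin λ = 0.470300, cos λ = -0.882506.
East component: ΔE = −sin λ·ΔX + cos λ·ΔY = −(0.470300)(-629.5) + (-0.882506)(-30.1) = 322.62 m.
1° of latitude spans πR/180 = 111125 m; at latitude φ, 1° of longitude spans that × cos φ = 81094.8 m, so Δλ = 322.62 / 81094.8 × 3600 = 14.322″.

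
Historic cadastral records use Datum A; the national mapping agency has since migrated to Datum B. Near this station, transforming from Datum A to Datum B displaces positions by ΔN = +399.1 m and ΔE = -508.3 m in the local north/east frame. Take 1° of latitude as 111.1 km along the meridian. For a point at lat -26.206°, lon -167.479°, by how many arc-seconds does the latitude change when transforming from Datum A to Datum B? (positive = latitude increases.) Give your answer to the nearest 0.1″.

Δφ = 12.9″

1° of latitude = 111.1 km, so Δφ = 399.1 / 111100 = 0.0035923° = 12.932″.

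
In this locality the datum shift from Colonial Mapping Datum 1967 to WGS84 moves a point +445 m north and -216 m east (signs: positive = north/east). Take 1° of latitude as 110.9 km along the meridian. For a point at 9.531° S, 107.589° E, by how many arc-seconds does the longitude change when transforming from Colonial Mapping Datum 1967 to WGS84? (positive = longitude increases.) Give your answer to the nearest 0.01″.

Δλ = -7.11″

At latitude -9.531°, cos φ = 0.986196.
1° of longitude at this latitude = 110.9 × cos φ = 109.37 km, so Δλ = -216.0 / 109369.2 = -0.0019750° = -7.110″.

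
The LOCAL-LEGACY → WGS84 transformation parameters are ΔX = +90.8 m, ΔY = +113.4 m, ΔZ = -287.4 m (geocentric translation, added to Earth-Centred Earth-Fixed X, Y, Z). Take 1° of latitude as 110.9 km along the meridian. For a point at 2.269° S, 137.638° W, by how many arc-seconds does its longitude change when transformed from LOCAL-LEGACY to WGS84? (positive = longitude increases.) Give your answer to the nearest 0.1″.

sin φ = -0.039591, cos φ = 0.999216, sin λ = -0.673812, cos λ = -0.738902.
East component: ΔE = −sin λ·ΔX + cos λ·ΔY = −(-0.673812)(90.8) + (-0.738902)(113.4) = -22.61 m.
1° of latitude spans 110900 m; at latitude φ, 1° of longitude spans that × cos φ = 110813.1 m, so Δλ = -22.61 / 110813.1 × 3600 = -0.735″.

Δλ = -0.7″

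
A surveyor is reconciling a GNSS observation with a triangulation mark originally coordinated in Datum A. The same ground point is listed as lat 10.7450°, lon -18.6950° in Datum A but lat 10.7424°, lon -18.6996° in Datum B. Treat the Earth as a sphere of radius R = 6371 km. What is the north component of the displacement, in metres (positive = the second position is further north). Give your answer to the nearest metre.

Δφ = 10.7424° − 10.7450° = -0.0026°; Δλ = -18.6996° − -18.6950° = -0.0046°.
1° along a meridian = πR/180 = 111195 m.
ΔN = Δφ × 111195 = -289.1 m; ΔE = Δλ × 111195 × cos(10.7450°) = -0.0046 × 111195 × 0.982467 = -502.5 m.

ΔN = -289 m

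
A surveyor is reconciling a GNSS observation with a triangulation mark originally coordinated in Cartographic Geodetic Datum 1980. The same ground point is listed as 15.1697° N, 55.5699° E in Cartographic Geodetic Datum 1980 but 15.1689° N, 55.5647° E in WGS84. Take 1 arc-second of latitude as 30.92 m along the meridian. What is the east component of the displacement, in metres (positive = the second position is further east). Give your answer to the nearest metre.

ΔE = -559 m

Δφ = 15.1689° − 15.1697° = -0.0008°; Δλ = 55.5647° − 55.5699° = -0.0052°.
1° of latitude = 3600 × 30.92 = 111312 m.
ΔN = Δφ × 111312 = -89.0 m; ΔE = Δλ × 111312 × cos(15.1697°) = -0.0052 × 111312 × 0.965155 = -558.7 m.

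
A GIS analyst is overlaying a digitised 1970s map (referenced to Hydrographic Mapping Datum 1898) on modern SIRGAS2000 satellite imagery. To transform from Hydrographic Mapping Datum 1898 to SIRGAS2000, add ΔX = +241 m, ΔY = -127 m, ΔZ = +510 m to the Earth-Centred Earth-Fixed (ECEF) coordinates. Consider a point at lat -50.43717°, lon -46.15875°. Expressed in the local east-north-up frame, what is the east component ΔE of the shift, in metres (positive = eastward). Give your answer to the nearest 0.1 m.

ΔE = 85.9 m

The local east axis at (φ, λ) is (−sin λ, cos λ, 0), so ΔE = −sin(-46.15875°)·241 + cos(-46.15875°)·(-127) = 85.86 m.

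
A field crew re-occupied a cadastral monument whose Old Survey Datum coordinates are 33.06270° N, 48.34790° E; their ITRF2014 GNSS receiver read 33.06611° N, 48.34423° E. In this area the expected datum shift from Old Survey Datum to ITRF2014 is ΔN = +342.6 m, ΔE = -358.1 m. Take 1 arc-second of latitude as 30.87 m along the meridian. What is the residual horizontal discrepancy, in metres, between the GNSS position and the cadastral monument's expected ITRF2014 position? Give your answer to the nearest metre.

40 m

Observed coordinate differences: Δφ = +0.00341°, Δλ = -0.00367°.
Converting to metres (1° lat = 111132 m, cos φ = 0.838074): observed ΔN = 379.0 m, observed ΔE = -341.8 m.
Subtracting the expected shift leaves a residual of 379.0 − (342.6) = 36.4 m north and -341.8 − (-358.1) = 16.3 m east.
Residual distance = √(36.4² + 16.3²) = 39.8 m.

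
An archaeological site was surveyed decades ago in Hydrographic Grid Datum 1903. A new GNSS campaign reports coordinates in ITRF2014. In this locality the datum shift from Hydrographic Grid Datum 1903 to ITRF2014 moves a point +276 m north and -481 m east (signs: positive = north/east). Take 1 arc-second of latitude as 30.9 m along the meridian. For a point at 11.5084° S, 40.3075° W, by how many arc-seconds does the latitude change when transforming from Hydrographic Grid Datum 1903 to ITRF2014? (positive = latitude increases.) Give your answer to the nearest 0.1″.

1″ of latitude = 30.90 m, so Δφ = 276.0 / 30.90 = 8.932″.

Δφ = 8.9″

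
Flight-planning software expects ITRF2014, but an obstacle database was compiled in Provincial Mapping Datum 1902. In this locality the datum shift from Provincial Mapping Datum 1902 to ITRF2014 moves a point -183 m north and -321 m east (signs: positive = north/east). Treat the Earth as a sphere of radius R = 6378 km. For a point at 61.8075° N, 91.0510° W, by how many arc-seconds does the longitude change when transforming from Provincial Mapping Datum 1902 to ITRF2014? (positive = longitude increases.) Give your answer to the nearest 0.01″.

Δλ = -21.97″

At latitude 61.8075°, cos φ = 0.472435.
One radian of longitude at latitude φ spans R cos φ, so Δλ = ΔE / (R cos φ) = -321.0 / (6378000 × 0.472435) = -1.0653e-04 rad = -21.974″.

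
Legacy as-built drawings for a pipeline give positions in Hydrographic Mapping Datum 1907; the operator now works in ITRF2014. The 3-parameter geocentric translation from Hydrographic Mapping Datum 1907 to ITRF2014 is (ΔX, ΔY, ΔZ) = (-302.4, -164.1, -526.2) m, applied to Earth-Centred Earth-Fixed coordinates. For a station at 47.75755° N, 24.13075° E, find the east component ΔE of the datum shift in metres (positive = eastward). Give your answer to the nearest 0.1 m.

ΔE = -26.1 m

The local east axis at (φ, λ) is (−sin λ, cos λ, 0), so ΔE = −sin(24.13075°)·(-302.4) + cos(24.13075°)·(-164.1) = -26.13 m.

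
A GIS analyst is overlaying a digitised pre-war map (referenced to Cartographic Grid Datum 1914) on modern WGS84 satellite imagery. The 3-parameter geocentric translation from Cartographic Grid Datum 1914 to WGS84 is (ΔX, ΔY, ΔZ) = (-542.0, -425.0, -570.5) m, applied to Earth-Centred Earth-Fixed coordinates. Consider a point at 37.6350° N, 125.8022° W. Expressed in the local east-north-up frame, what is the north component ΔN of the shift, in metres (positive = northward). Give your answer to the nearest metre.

ΔN = -856 m

At φ = 37.6350°, λ = -125.8022°: sin φ = 0.610629, cos φ = 0.791917, sin λ = -0.811041, cos λ = -0.584989.
ΔN = −sin φ cos λ·ΔX − sin φ sin λ·ΔY + cos φ·ΔZ = −(0.610629)(-0.584989)(-542.0) − (0.610629)(-0.811041)(-425.0) + (0.791917)(-570.5) = -855.88 m.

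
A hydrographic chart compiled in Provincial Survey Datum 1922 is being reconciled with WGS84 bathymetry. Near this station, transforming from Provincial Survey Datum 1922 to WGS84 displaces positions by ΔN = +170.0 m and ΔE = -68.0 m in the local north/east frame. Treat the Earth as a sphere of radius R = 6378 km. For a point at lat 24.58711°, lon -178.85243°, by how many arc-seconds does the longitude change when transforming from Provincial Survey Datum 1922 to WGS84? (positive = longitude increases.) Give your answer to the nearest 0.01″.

At latitude 24.58711°, cos φ = 0.909330.
One radian of longitude at latitude φ spans R cos φ, so Δλ = ΔE / (R cos φ) = -68.0 / (6378000 × 0.909330) = -1.1725e-05 rad = -2.418″.

Δλ = -2.42″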